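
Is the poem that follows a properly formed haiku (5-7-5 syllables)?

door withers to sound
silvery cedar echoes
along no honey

Yes

Line 1: door(1) + withers(2) + to(1) + sound(1) = 5 ✓
Line 2: silvery(3) + cedar(2) + echoes(2) = 7 ✓
Line 3: along(2) + no(1) + honey(2) = 5 ✓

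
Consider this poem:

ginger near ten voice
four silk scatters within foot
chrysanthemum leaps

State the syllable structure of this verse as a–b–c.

Line 1: ginger(2) + near(1) + ten(1) + voice(1) = 5
Line 2: four(1) + silk(1) + scatters(2) + within(2) + foot(1) = 7
Line 3: chrysanthemum(4) + leaps(1) = 5

5–7–5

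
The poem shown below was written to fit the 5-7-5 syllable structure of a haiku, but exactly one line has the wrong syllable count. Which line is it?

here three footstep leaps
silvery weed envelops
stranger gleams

Line 3

Line 1: here(1) + three(1) + footstep(2) + leaps(1) = 5 ✓
Line 2: silvery(3) + weed(1) + envelops(3) = 7 ✓
Line 3: stranger(2) + gleams(1) = 3 (expected 5)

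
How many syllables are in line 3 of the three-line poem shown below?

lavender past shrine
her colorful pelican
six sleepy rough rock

Line 3: "six sleepy rough rock": 1+2+1+1 = 5

5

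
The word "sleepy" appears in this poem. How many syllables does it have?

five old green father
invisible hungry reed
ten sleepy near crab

2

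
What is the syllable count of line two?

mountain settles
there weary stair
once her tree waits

Line two: there (1), weary (2), stair (1) → 4

4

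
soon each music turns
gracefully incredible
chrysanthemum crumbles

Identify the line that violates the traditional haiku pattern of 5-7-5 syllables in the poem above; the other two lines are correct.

Line 3

Line 1: "soon each music turns": 1+1+2+1 = 5 ✓
Line 2: "gracefully incredible": 3+4 = 7 ✓
Line 3: "chrysanthemum crumbles": 4+2 = 6 (expected 5)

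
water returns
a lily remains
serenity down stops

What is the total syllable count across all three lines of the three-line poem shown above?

Line 1: water (2), returns (2) → 4
Line 2: a (1), lily (2), remains (2) → 5
Line 3: serenity (4), down (1), stops (1) → 6
Total: 4 + 5 + 6 = 15

15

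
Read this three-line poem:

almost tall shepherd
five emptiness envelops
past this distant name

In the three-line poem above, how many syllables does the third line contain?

The third line: "past this distant name": 1+1+2+1 = 5

5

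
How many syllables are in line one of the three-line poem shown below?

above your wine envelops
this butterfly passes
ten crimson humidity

Line one: above(2) + your(1) + wine(1) + envelops(3) = 7

7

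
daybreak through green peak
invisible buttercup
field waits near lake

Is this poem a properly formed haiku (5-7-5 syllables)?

No

Line 1: daybreak (2), through (1), green (1), peak (1) → 5 ✓
Line 2: invisible (4), buttercup (3) → 7 ✓
Line 3: field (1), waits (1), near (1), lake (1) → 4 (expected 5)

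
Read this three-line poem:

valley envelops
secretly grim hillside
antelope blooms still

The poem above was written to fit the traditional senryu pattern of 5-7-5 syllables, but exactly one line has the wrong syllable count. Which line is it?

Line 1: "valley envelops": 2+3 = 5 ✓
Line 2: "secretly grim hillside": 3+1+2 = 6 (expected 7)
Line 3: "antelope blooms still": 3+1+1 = 5 ✓

The second line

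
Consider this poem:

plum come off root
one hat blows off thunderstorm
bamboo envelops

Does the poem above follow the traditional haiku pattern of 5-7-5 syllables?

Line 1: plum(1) + come(1) + off(1) + root(1) = 4 (expected 5)
Line 2: one(1) + hat(1) + blows(1) + off(1) + thunderstorm(3) = 7 ✓
Line 3: bamboo(2) + envelops(3) = 5 ✓

No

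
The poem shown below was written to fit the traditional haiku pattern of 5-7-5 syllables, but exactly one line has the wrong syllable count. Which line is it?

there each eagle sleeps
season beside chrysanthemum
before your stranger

Line 1: there(1) + each(1) + eagle(2) + sleeps(1) = 5 ✓
Line 2: season(2) + beside(2) + chrysanthemum(4) = 8 (expected 7)
Line 3: before(2) + your(1) + stranger(2) = 5 ✓

Line 2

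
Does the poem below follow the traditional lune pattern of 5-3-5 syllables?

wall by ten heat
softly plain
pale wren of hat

No

Line 1: wall (1), by (1), ten (1), heat (1) → 4 (expected 5)
Line 2: softly (2), plain (1) → 3 ✓
Line 3: pale (1), wren (1), of (1), hat (1) → 4 (expected 5)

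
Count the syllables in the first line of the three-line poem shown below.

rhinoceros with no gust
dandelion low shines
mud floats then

7

The first line: rhinoceros(4) + with(1) + no(1) + gust(1) = 7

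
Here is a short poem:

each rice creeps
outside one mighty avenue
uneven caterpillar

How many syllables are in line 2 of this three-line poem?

Line 2: "outside one mighty avenue": 2+1+2+3 = 8

8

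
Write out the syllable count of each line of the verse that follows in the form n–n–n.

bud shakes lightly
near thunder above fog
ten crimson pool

Line 1: bud(1) + shakes(1) + lightly(2) = 4
Line 2: near(1) + thunder(2) + above(2) + fog(1) = 6
Line 3: ten(1) + crimson(2) + pool(1) = 4

4–6–4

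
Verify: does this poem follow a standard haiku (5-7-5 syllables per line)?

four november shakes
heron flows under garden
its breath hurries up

Line 1: "four november shakes": 1+3+1 = 5 ✓
Line 2: "heron flows under garden": 2+1+2+2 = 7 ✓
Line 3: "its breath hurries up": 1+1+2+1 = 5 ✓

Yes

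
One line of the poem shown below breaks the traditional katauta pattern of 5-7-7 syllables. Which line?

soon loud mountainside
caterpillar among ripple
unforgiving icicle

Line 2

Line 1: soon (1), loud (1), mountainside (3) → 5 ✓
Line 2: caterpillar (4), among (2), ripple (2) → 8 (expected 7)
Line 3: unforgiving (4), icicle (3) → 7 ✓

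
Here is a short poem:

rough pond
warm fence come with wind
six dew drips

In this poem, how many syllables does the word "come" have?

1

"come" has 1 syllable.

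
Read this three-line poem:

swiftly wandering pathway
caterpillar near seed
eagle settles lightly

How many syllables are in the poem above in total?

Line 1: swiftly(2) + wandering(3) + pathway(2) = 7
Line 2: caterpillar(4) + near(1) + seed(1) = 6
Line 3: eagle(2) + settles(2) + lightly(2) = 6
Total: 7 + 6 + 6 = 19

19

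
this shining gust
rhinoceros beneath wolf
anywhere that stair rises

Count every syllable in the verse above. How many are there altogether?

18

Line 1: this(1) + shining(2) + gust(1) = 4
Line 2: rhinoceros(4) + beneath(2) + wolf(1) = 7
Line 3: anywhere(3) + that(1) + stair(1) + rises(2) = 7
Total: 4 + 7 + 7 = 18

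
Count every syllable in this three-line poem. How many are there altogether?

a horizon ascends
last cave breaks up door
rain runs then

Line 1: "a horizon ascends": 1+3+2 = 6
Line 2: "last cave breaks up door": 1+1+1+1+1 = 5
Line 3: "rain runs then": 1+1+1 = 3
Total: 6 + 5 + 3 = 14

14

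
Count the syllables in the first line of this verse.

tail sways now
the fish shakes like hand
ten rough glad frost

The first line: tail (1), sways (1), now (1) → 3

3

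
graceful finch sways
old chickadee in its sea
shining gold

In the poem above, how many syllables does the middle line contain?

7

The middle line: "old chickadee in its sea": 1+3+1+1+1 = 7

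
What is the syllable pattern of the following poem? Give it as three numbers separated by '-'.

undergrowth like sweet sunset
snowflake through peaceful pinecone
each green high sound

7-7-4

Line 1: "undergrowth like sweet sunset": 3+1+1+2 = 7
Line 2: "snowflake through peaceful pinecone": 2+1+2+2 = 7
Line 3: "each green high sound": 1+1+1+1 = 4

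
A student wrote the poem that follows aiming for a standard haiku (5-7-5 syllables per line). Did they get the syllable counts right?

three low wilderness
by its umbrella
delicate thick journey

Line 1: three(1) + low(1) + wilderness(3) = 5 ✓
Line 2: by(1) + its(1) + umbrella(3) = 5 (expected 7)
Line 3: delicate(3) + thick(1) + journey(2) = 6 (expected 5)

No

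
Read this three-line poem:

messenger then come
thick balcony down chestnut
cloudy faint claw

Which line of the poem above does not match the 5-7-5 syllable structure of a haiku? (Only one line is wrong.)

Line 1: "messenger then come": 3+1+1 = 5 ✓
Line 2: "thick balcony down chestnut": 1+3+1+2 = 7 ✓
Line 3: "cloudy faint claw": 2+1+1 = 4 (expected 5)

The third line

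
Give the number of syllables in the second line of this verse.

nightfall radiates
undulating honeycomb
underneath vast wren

7

The second line: undulating (4), honeycomb (3) → 7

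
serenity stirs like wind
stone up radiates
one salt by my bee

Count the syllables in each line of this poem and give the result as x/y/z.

7/5/5

Line 1: serenity (4), stirs (1), like (1), wind (1) → 7
Line 2: stone (1), up (1), radiates (3) → 5
Line 3: one (1), salt (1), by (1), my (1), bee (1) → 5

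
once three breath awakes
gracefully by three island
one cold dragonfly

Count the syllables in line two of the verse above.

Line two: gracefully (3), by (1), three (1), island (2) → 7

7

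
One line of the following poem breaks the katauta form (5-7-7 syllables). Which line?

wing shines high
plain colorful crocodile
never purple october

The first line

Line 1: "wing shines high": 1+1+1 = 3 (expected 5)
Line 2: "plain colorful crocodile": 1+3+3 = 7 ✓
Line 3: "never purple october": 2+2+3 = 7 ✓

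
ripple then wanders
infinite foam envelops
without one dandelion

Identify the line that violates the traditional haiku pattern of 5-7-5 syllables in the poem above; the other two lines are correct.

Line 3

Line 1: ripple (2), then (1), wanders (2) → 5 ✓
Line 2: infinite (3), foam (1), envelops (3) → 7 ✓
Line 3: without (2), one (1), dandelion (4) → 7 (expected 5)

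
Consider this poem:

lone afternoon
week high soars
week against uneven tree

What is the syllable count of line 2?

3

Line 2: week(1) + high(1) + soars(1) = 3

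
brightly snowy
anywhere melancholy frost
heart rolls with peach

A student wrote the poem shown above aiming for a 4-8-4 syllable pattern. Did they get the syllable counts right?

Line 1: brightly(2) + snowy(2) = 4 ✓
Line 2: anywhere(3) + melancholy(4) + frost(1) = 8 ✓
Line 3: heart(1) + rolls(1) + with(1) + peach(1) = 4 ✓

Yes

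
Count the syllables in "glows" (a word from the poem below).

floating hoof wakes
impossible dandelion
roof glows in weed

1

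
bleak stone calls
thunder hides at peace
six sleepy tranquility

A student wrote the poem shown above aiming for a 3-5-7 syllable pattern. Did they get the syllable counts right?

Yes

Line 1: bleak(1) + stone(1) + calls(1) = 3 ✓
Line 2: thunder(2) + hides(1) + at(1) + peace(1) = 5 ✓
Line 3: six(1) + sleepy(2) + tranquility(4) = 7 ✓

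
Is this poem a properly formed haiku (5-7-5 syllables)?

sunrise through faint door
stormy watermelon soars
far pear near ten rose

Yes

Line 1: "sunrise through faint door": 2+1+1+1 = 5 ✓
Line 2: "stormy watermelon soars": 2+4+1 = 7 ✓
Line 3: "far pear near ten rose": 1+1+1+1+1 = 5 ✓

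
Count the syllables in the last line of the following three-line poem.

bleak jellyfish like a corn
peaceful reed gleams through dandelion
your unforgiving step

The last line: your(1) + unforgiving(4) + step(1) = 6

6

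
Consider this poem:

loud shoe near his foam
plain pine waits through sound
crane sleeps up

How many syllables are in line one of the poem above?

5

Line one: "loud shoe near his foam": 1+1+1+1+1 = 5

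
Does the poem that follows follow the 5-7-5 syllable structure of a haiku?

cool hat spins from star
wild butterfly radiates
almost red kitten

Yes

Line 1: "cool hat spins from star": 1+1+1+1+1 = 5 ✓
Line 2: "wild butterfly radiates": 1+3+3 = 7 ✓
Line 3: "almost red kitten": 2+1+2 = 5 ✓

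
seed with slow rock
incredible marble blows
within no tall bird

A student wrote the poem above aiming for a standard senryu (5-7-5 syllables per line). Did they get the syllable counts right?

No

Line 1: seed(1) + with(1) + slow(1) + rock(1) = 4 (expected 5)
Line 2: incredible(4) + marble(2) + blows(1) = 7 ✓
Line 3: within(2) + no(1) + tall(1) + bird(1) = 5 ✓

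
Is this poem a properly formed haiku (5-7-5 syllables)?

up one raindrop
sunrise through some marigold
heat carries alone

Line 1: up(1) + one(1) + raindrop(2) = 4 (expected 5)
Line 2: sunrise(2) + through(1) + some(1) + marigold(3) = 7 ✓
Line 3: heat(1) + carries(2) + alone(2) = 5 ✓

No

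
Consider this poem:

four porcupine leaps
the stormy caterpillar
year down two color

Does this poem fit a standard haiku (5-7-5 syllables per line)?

Line 1: "four porcupine leaps": 1+3+1 = 5 ✓
Line 2: "the stormy caterpillar": 1+2+4 = 7 ✓
Line 3: "year down two color": 1+1+1+2 = 5 ✓

Yes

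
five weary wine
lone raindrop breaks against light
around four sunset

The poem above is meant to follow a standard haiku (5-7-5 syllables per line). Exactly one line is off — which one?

Line 1: five (1), weary (2), wine (1) → 4 (expected 5)
Line 2: lone (1), raindrop (2), breaks (1), against (2), light (1) → 7 ✓
Line 3: around (2), four (1), sunset (2) → 5 ✓

The first line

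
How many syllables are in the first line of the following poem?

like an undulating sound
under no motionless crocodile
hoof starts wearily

7

The first line: like(1) + an(1) + undulating(4) + sound(1) = 7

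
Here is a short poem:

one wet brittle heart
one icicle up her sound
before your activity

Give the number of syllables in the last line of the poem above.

7

The last line: before (2), your (1), activity (4) → 7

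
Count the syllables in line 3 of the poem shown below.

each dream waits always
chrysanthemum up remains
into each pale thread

5

Line 3: into (2), each (1), pale (1), thread (1) → 5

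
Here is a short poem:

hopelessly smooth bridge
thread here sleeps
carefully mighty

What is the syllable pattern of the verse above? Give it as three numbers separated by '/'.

5/3/5

Line 1: hopelessly(3) + smooth(1) + bridge(1) = 5
Line 2: thread(1) + here(1) + sleeps(1) = 3
Line 3: carefully(3) + mighty(2) = 5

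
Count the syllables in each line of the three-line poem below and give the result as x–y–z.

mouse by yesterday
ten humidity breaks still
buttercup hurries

5–7–5

Line 1: mouse(1) + by(1) + yesterday(3) = 5
Line 2: ten(1) + humidity(4) + breaks(1) + still(1) = 7
Line 3: buttercup(3) + hurries(2) = 5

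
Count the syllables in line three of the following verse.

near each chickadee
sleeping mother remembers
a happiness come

5

Line three: "a happiness come": 1+3+1 = 5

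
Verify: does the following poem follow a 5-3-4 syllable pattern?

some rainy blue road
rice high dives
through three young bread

Line 1: some (1), rainy (2), blue (1), road (1) → 5 ✓
Line 2: rice (1), high (1), dives (1) → 3 ✓
Line 3: through (1), three (1), young (1), bread (1) → 4 ✓

Yes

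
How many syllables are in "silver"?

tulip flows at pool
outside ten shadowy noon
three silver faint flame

2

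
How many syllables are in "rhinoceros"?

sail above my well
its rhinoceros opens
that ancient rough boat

4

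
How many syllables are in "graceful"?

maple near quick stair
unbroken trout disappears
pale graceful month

2

"graceful" has 2 syllables.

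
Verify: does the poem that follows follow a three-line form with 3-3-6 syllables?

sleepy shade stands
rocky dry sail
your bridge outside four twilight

No

Line 1: sleepy (2), shade (1), stands (1) → 4 (expected 3)
Line 2: rocky (2), dry (1), sail (1) → 4 (expected 3)
Line 3: your (1), bridge (1), outside (2), four (1), twilight (2) → 7 (expected 6)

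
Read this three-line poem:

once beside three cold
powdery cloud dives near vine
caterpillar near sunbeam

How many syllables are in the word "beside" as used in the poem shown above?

2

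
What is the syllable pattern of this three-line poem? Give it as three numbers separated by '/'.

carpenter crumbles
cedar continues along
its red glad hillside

5/7/5

Line 1: carpenter (3), crumbles (2) → 5
Line 2: cedar (2), continues (3), along (2) → 7
Line 3: its (1), red (1), glad (1), hillside (2) → 5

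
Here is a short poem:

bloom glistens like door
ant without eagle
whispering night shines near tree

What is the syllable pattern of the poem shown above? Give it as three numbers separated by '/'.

Line 1: "bloom glistens like door": 1+2+1+1 = 5
Line 2: "ant without eagle": 1+2+2 = 5
Line 3: "whispering night shines near tree": 3+1+1+1+1 = 7

5/5/7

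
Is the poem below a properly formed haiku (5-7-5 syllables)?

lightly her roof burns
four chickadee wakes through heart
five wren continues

Line 1: "lightly her roof burns": 2+1+1+1 = 5 ✓
Line 2: "four chickadee wakes through heart": 1+3+1+1+1 = 7 ✓
Line 3: "five wren continues": 1+1+3 = 5 ✓

Yes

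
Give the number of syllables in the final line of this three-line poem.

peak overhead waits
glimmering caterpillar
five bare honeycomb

5

The final line: five(1) + bare(1) + honeycomb(3) = 5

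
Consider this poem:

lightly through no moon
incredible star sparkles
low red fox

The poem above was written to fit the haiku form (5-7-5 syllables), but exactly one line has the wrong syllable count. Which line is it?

Line 3

Line 1: "lightly through no moon": 2+1+1+1 = 5 ✓
Line 2: "incredible star sparkles": 4+1+2 = 7 ✓
Line 3: "low red fox": 1+1+1 = 3 (expected 5)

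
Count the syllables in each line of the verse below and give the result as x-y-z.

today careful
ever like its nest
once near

Line 1: today (2), careful (2) → 4
Line 2: ever (2), like (1), its (1), nest (1) → 5
Line 3: once (1), near (1) → 2

4-5-2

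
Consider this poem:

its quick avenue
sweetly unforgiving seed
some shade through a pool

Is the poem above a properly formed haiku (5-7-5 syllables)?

Line 1: "its quick avenue": 1+1+3 = 5 ✓
Line 2: "sweetly unforgiving seed": 2+4+1 = 7 ✓
Line 3: "some shade through a pool": 1+1+1+1+1 = 5 ✓

Yes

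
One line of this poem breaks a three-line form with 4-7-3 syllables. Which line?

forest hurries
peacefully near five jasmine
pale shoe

The third line

Line 1: forest(2) + hurries(2) = 4 ✓
Line 2: peacefully(3) + near(1) + five(1) + jasmine(2) = 7 ✓
Line 3: pale(1) + shoe(1) = 2 (expected 3)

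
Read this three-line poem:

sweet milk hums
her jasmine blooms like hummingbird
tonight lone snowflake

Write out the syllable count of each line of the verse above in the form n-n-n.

Line 1: sweet (1), milk (1), hums (1) → 3
Line 2: her (1), jasmine (2), blooms (1), like (1), hummingbird (3) → 8
Line 3: tonight (2), lone (1), snowflake (2) → 5

3-8-5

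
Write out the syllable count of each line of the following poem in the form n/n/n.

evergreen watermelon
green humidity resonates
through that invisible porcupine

7/8/9

Line 1: evergreen(3) + watermelon(4) = 7
Line 2: green(1) + humidity(4) + resonates(3) = 8
Line 3: through(1) + that(1) + invisible(4) + porcupine(3) = 9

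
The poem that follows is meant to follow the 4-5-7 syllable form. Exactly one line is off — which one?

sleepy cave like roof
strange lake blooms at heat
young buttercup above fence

Line 1: sleepy (2), cave (1), like (1), roof (1) → 5 (expected 4)
Line 2: strange (1), lake (1), blooms (1), at (1), heat (1) → 5 ✓
Line 3: young (1), buttercup (3), above (2), fence (1) → 7 ✓

The first line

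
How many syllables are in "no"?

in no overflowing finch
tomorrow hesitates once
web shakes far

1

"no" has 1 syllable.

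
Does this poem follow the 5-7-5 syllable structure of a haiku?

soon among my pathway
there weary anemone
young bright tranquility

Line 1: "soon among my pathway": 1+2+1+2 = 6 (expected 5)
Line 2: "there weary anemone": 1+2+4 = 7 ✓
Line 3: "young bright tranquility": 1+1+4 = 6 (expected 5)

No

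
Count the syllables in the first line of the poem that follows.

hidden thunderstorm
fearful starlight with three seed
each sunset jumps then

5

The first line: "hidden thunderstorm": 2+3 = 5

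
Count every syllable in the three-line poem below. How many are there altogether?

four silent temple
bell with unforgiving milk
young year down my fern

17

Line 1: four (1), silent (2), temple (2) → 5
Line 2: bell (1), with (1), unforgiving (4), milk (1) → 7
Line 3: young (1), year (1), down (1), my (1), fern (1) → 5
Total: 5 + 7 + 5 = 17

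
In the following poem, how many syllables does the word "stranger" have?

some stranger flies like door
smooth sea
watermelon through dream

2

"stranger" has 2 syllables.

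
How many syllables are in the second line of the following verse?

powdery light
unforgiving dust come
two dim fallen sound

The second line: unforgiving(4) + dust(1) + come(1) = 6

6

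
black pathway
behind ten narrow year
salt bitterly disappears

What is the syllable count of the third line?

7

The third line: salt(1) + bitterly(3) + disappears(3) = 7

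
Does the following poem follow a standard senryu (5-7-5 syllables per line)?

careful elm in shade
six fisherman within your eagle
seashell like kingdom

No

Line 1: "careful elm in shade": 2+1+1+1 = 5 ✓
Line 2: "six fisherman within your eagle": 1+3+2+1+2 = 9 (expected 7)
Line 3: "seashell like kingdom": 2+1+2 = 5 ✓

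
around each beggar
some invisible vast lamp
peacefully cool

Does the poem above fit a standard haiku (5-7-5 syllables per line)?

Line 1: around (2), each (1), beggar (2) → 5 ✓
Line 2: some (1), invisible (4), vast (1), lamp (1) → 7 ✓
Line 3: peacefully (3), cool (1) → 4 (expected 5)

No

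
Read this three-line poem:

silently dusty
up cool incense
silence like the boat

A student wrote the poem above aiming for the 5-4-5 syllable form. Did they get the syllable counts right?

Yes

Line 1: silently(3) + dusty(2) = 5 ✓
Line 2: up(1) + cool(1) + incense(2) = 4 ✓
Line 3: silence(2) + like(1) + the(1) + boat(1) = 5 ✓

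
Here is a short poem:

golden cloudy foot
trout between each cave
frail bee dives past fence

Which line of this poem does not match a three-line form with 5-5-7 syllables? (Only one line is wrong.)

Line 1: "golden cloudy foot": 2+2+1 = 5 ✓
Line 2: "trout between each cave": 1+2+1+1 = 5 ✓
Line 3: "frail bee dives past fence": 1+1+1+1+1 = 5 (expected 7)

Line 3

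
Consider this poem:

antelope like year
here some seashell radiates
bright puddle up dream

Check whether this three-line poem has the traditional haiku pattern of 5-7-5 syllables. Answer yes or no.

Line 1: "antelope like year": 3+1+1 = 5 ✓
Line 2: "here some seashell radiates": 1+1+2+3 = 7 ✓
Line 3: "bright puddle up dream": 1+2+1+1 = 5 ✓

Yes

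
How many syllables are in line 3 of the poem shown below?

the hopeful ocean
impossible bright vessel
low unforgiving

5

Line 3: low(1) + unforgiving(4) = 5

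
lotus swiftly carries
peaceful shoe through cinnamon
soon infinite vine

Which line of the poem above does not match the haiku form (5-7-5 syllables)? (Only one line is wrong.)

Line 1: "lotus swiftly carries": 2+2+2 = 6 (expected 5)
Line 2: "peaceful shoe through cinnamon": 2+1+1+3 = 7 ✓
Line 3: "soon infinite vine": 1+3+1 = 5 ✓

The first line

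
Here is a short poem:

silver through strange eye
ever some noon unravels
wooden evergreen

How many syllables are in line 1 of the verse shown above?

5

Line 1: "silver through strange eye": 2+1+1+1 = 5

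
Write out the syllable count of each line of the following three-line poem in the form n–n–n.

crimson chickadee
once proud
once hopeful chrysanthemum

5–2–7

Line 1: crimson(2) + chickadee(3) = 5
Line 2: once(1) + proud(1) = 2
Line 3: once(1) + hopeful(2) + chrysanthemum(4) = 7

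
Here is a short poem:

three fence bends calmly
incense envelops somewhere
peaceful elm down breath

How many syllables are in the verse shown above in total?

17

Line 1: "three fence bends calmly": 1+1+1+2 = 5
Line 2: "incense envelops somewhere": 2+3+2 = 7
Line 3: "peaceful elm down breath": 2+1+1+1 = 5
Total: 5 + 7 + 5 = 17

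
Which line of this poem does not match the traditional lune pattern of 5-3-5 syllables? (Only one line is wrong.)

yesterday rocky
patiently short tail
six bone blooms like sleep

Line 1: yesterday (3), rocky (2) → 5 ✓
Line 2: patiently (3), short (1), tail (1) → 5 (expected 3)
Line 3: six (1), bone (1), blooms (1), like (1), sleep (1) → 5 ✓

The second line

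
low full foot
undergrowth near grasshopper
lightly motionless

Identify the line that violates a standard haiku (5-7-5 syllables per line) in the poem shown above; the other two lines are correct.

Line 1

Line 1: low(1) + full(1) + foot(1) = 3 (expected 5)
Line 2: undergrowth(3) + near(1) + grasshopper(3) = 7 ✓
Line 3: lightly(2) + motionless(3) = 5 ✓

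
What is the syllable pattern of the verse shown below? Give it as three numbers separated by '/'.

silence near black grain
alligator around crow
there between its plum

5/7/5

Line 1: "silence near black grain": 2+1+1+1 = 5
Line 2: "alligator around crow": 4+2+1 = 7
Line 3: "there between its plum": 1+2+1+1 = 5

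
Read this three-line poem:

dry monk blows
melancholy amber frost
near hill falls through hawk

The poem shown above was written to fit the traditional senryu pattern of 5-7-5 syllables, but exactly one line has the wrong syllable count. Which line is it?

Line 1

Line 1: "dry monk blows": 1+1+1 = 3 (expected 5)
Line 2: "melancholy amber frost": 4+2+1 = 7 ✓
Line 3: "near hill falls through hawk": 1+1+1+1+1 = 5 ✓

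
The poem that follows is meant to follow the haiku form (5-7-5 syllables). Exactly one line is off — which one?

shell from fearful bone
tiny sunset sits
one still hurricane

The second line

Line 1: shell(1) + from(1) + fearful(2) + bone(1) = 5 ✓
Line 2: tiny(2) + sunset(2) + sits(1) = 5 (expected 7)
Line 3: one(1) + still(1) + hurricane(3) = 5 ✓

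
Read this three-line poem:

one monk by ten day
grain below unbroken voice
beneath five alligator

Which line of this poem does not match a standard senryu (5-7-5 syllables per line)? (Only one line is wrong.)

The third line

Line 1: one(1) + monk(1) + by(1) + ten(1) + day(1) = 5 ✓
Line 2: grain(1) + below(2) + unbroken(3) + voice(1) = 7 ✓
Line 3: beneath(2) + five(1) + alligator(4) = 7 (expected 5)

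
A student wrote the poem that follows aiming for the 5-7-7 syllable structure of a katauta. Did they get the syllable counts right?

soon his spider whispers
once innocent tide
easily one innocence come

No

Line 1: soon(1) + his(1) + spider(2) + whispers(2) = 6 (expected 5)
Line 2: once(1) + innocent(3) + tide(1) = 5 (expected 7)
Line 3: easily(3) + one(1) + innocence(3) + come(1) = 8 (expected 7)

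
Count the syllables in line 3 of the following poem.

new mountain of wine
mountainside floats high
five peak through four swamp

5

Line 3: "five peak through four swamp": 1+1+1+1+1 = 5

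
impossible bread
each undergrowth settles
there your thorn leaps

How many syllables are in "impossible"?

4

"impossible" has 4 syllables.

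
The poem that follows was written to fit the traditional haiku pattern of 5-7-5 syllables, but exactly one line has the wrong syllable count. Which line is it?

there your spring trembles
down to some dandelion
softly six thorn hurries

Line 1: there (1), your (1), spring (1), trembles (2) → 5 ✓
Line 2: down (1), to (1), some (1), dandelion (4) → 7 ✓
Line 3: softly (2), six (1), thorn (1), hurries (2) → 6 (expected 5)

Line 3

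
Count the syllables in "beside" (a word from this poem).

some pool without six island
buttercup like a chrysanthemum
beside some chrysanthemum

2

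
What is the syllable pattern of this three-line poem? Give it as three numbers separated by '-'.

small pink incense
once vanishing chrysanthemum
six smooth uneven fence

4-8-6

Line 1: "small pink incense": 1+1+2 = 4
Line 2: "once vanishing chrysanthemum": 1+3+4 = 8
Line 3: "six smooth uneven fence": 1+1+3+1 = 6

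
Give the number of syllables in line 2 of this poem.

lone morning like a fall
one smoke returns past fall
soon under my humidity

6

Line 2: one (1), smoke (1), returns (2), past (1), fall (1) → 6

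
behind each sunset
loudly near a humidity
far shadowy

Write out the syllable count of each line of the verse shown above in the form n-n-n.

Line 1: behind(2) + each(1) + sunset(2) = 5
Line 2: loudly(2) + near(1) + a(1) + humidity(4) = 8
Line 3: far(1) + shadowy(3) = 4

5-8-4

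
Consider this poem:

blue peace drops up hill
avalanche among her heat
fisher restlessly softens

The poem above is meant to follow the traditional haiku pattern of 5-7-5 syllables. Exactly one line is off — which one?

Line 1: "blue peace drops up hill": 1+1+1+1+1 = 5 ✓
Line 2: "avalanche among her heat": 3+2+1+1 = 7 ✓
Line 3: "fisher restlessly softens": 2+3+2 = 7 (expected 5)

The third line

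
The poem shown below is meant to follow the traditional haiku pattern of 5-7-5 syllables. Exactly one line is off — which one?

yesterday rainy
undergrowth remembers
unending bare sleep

The second line

Line 1: yesterday(3) + rainy(2) = 5 ✓
Line 2: undergrowth(3) + remembers(3) = 6 (expected 7)
Line 3: unending(3) + bare(1) + sleep(1) = 5 ✓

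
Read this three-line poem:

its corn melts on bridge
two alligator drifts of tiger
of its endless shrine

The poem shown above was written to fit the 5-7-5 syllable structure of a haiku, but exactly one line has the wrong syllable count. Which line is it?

Line 1: its(1) + corn(1) + melts(1) + on(1) + bridge(1) = 5 ✓
Line 2: two(1) + alligator(4) + drifts(1) + of(1) + tiger(2) = 9 (expected 7)
Line 3: of(1) + its(1) + endless(2) + shrine(1) = 5 ✓

Line 2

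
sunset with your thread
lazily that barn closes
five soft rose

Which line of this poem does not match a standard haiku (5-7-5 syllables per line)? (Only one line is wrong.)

The third line

Line 1: "sunset with your thread": 2+1+1+1 = 5 ✓
Line 2: "lazily that barn closes": 3+1+1+2 = 7 ✓
Line 3: "five soft rose": 1+1+1 = 3 (expected 5)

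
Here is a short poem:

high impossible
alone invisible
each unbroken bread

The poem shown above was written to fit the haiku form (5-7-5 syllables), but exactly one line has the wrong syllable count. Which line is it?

Line 2

Line 1: high(1) + impossible(4) = 5 ✓
Line 2: alone(2) + invisible(4) = 6 (expected 7)
Line 3: each(1) + unbroken(3) + bread(1) = 5 ✓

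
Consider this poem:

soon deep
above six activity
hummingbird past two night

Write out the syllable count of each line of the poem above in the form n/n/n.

Line 1: soon (1), deep (1) → 2
Line 2: above (2), six (1), activity (4) → 7
Line 3: hummingbird (3), past (1), two (1), night (1) → 6

2/7/6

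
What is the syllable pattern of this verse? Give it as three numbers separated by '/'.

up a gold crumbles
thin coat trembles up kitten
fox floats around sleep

5/7/5

Line 1: "up a gold crumbles": 1+1+1+2 = 5
Line 2: "thin coat trembles up kitten": 1+1+2+1+2 = 7
Line 3: "fox floats around sleep": 1+1+2+1 = 5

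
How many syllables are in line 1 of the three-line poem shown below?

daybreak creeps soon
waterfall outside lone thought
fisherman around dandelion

4

Line 1: "daybreak creeps soon": 2+1+1 = 4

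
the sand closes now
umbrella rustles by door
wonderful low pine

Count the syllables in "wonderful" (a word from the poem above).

"wonderful" has 3 syllables.

3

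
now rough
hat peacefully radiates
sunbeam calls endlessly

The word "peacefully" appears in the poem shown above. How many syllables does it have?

3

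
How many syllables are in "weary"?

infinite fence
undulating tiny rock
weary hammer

2

"weary" has 2 syllables.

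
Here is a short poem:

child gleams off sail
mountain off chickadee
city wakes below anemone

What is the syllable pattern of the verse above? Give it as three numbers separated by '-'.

4-6-9

Line 1: child (1), gleams (1), off (1), sail (1) → 4
Line 2: mountain (2), off (1), chickadee (3) → 6
Line 3: city (2), wakes (1), below (2), anemone (4) → 9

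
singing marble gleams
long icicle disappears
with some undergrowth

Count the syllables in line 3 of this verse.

5

Line 3: with(1) + some(1) + undergrowth(3) = 5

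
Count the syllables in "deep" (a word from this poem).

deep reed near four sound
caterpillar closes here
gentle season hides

"deep" has 1 syllable.

1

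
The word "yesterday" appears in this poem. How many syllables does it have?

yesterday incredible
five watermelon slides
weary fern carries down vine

"yesterday" has 3 syllables.

3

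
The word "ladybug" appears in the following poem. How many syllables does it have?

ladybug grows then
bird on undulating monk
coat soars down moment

3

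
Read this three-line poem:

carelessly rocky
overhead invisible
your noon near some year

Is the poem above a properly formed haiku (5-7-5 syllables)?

Line 1: carelessly(3) + rocky(2) = 5 ✓
Line 2: overhead(3) + invisible(4) = 7 ✓
Line 3: your(1) + noon(1) + near(1) + some(1) + year(1) = 5 ✓

Yes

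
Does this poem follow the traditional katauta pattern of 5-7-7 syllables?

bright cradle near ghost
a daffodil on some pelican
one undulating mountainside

No

Line 1: bright(1) + cradle(2) + near(1) + ghost(1) = 5 ✓
Line 2: a(1) + daffodil(3) + on(1) + some(1) + pelican(3) = 9 (expected 7)
Line 3: one(1) + undulating(4) + mountainside(3) = 8 (expected 7)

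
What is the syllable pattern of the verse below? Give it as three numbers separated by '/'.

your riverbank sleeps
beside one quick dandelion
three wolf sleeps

5/8/3

Line 1: your(1) + riverbank(3) + sleeps(1) = 5
Line 2: beside(2) + one(1) + quick(1) + dandelion(4) = 8
Line 3: three(1) + wolf(1) + sleeps(1) = 3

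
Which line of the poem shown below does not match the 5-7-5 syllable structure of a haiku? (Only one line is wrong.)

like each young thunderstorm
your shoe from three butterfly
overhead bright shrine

The first line

Line 1: like(1) + each(1) + young(1) + thunderstorm(3) = 6 (expected 5)
Line 2: your(1) + shoe(1) + from(1) + three(1) + butterfly(3) = 7 ✓
Line 3: overhead(3) + bright(1) + shrine(1) = 5 ✓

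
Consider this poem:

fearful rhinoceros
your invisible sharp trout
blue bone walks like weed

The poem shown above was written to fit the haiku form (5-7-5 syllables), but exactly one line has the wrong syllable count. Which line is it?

Line 1: "fearful rhinoceros": 2+4 = 6 (expected 5)
Line 2: "your invisible sharp trout": 1+4+1+1 = 7 ✓
Line 3: "blue bone walks like weed": 1+1+1+1+1 = 5 ✓

The first line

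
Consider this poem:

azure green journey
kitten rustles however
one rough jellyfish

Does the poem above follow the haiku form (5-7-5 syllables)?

Yes

Line 1: azure(2) + green(1) + journey(2) = 5 ✓
Line 2: kitten(2) + rustles(2) + however(3) = 7 ✓
Line 3: one(1) + rough(1) + jellyfish(3) = 5 ✓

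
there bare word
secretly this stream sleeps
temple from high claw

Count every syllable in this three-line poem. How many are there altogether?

14

Line 1: "there bare word": 1+1+1 = 3
Line 2: "secretly this stream sleeps": 3+1+1+1 = 6
Line 3: "temple from high claw": 2+1+1+1 = 5
Total: 3 + 6 + 5 = 14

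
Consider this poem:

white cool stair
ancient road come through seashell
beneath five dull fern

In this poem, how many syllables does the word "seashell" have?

2

"seashell" has 2 syllables.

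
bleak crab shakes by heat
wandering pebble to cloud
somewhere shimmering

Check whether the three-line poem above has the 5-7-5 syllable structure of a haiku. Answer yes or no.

Line 1: bleak(1) + crab(1) + shakes(1) + by(1) + heat(1) = 5 ✓
Line 2: wandering(3) + pebble(2) + to(1) + cloud(1) = 7 ✓
Line 3: somewhere(2) + shimmering(3) = 5 ✓

Yes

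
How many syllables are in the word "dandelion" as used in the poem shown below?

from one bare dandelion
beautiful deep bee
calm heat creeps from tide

4

"dandelion" has 4 syllables.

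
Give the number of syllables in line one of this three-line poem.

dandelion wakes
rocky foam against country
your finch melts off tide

Line one: dandelion (4), wakes (1) → 5

5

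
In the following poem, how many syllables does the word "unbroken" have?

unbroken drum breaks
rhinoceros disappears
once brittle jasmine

3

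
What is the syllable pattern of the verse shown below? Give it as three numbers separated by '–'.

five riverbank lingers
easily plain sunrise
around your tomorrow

6–6–6

Line 1: five (1), riverbank (3), lingers (2) → 6
Line 2: easily (3), plain (1), sunrise (2) → 6
Line 3: around (2), your (1), tomorrow (3) → 6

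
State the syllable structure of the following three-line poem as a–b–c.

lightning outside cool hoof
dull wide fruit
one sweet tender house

Line 1: lightning(2) + outside(2) + cool(1) + hoof(1) = 6
Line 2: dull(1) + wide(1) + fruit(1) = 3
Line 3: one(1) + sweet(1) + tender(2) + house(1) = 5

6–3–5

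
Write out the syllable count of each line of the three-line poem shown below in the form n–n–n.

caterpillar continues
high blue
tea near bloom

Line 1: caterpillar(4) + continues(3) = 7
Line 2: high(1) + blue(1) = 2
Line 3: tea(1) + near(1) + bloom(1) = 3

7–2–3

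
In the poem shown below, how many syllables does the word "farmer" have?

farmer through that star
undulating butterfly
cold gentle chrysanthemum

2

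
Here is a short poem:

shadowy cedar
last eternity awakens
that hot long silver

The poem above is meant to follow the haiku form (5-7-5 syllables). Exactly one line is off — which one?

Line 2

Line 1: shadowy (3), cedar (2) → 5 ✓
Line 2: last (1), eternity (4), awakens (3) → 8 (expected 7)
Line 3: that (1), hot (1), long (1), silver (2) → 5 ✓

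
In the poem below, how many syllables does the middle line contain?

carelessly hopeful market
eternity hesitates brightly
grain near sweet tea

The middle line: "eternity hesitates brightly": 4+3+2 = 9

9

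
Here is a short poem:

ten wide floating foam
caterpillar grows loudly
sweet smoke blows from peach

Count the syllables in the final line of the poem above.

The final line: "sweet smoke blows from peach": 1+1+1+1+1 = 5

5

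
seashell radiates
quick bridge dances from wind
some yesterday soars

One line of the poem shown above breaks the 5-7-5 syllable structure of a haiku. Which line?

Line 2

Line 1: "seashell radiates": 2+3 = 5 ✓
Line 2: "quick bridge dances from wind": 1+1+2+1+1 = 6 (expected 7)
Line 3: "some yesterday soars": 1+3+1 = 5 ✓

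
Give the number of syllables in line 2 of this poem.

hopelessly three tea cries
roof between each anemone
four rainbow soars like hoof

8

Line 2: roof(1) + between(2) + each(1) + anemone(4) = 8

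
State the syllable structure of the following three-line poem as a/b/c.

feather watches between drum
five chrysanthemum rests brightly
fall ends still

Line 1: "feather watches between drum": 2+2+2+1 = 7
Line 2: "five chrysanthemum rests brightly": 1+4+1+2 = 8
Line 3: "fall ends still": 1+1+1 = 3

7/8/3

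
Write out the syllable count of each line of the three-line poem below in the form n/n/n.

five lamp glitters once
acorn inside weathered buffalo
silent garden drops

5/9/5

Line 1: five(1) + lamp(1) + glitters(2) + once(1) = 5
Line 2: acorn(2) + inside(2) + weathered(2) + buffalo(3) = 9
Line 3: silent(2) + garden(2) + drops(1) = 5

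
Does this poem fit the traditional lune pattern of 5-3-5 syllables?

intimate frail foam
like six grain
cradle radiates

Yes

Line 1: intimate (3), frail (1), foam (1) → 5 ✓
Line 2: like (1), six (1), grain (1) → 3 ✓
Line 3: cradle (2), radiates (3) → 5 ✓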